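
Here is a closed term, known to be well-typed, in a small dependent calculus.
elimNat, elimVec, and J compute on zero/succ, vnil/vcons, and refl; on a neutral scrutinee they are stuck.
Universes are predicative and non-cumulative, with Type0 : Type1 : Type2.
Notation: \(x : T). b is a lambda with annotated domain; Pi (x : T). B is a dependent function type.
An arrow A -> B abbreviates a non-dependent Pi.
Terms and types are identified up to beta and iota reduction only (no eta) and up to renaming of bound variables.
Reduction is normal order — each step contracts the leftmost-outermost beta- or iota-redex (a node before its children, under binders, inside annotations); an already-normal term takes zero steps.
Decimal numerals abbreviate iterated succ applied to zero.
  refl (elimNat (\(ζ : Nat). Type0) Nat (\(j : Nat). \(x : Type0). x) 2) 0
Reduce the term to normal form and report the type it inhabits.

normal form:
  refl Nat 0
type:
  Eq Nat 0 0
observation: 7 normal-order steps separate the term from its normal form.


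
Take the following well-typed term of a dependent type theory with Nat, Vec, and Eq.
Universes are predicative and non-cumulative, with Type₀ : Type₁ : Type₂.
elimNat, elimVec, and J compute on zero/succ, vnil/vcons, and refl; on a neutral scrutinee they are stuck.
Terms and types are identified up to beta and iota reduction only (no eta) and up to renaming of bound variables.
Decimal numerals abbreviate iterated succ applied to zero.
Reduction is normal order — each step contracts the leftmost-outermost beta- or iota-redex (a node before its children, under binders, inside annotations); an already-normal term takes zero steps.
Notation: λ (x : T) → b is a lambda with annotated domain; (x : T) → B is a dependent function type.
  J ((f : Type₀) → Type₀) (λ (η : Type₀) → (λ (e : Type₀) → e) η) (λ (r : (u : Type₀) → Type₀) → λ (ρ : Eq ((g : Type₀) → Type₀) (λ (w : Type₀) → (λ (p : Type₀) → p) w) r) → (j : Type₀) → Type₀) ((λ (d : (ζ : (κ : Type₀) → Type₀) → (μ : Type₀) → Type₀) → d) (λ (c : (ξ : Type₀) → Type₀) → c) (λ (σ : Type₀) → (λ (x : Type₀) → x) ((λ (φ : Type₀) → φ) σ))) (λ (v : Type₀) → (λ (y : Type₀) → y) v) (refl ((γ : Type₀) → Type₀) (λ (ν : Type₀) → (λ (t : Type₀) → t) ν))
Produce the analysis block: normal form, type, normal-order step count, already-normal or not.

normal form:
  λ (f : Type₀) → f
type:
  (f : Type₀) → Type₀
normal-order step count: 5
started in normal form: no
first contracted redex: a J iota-redex


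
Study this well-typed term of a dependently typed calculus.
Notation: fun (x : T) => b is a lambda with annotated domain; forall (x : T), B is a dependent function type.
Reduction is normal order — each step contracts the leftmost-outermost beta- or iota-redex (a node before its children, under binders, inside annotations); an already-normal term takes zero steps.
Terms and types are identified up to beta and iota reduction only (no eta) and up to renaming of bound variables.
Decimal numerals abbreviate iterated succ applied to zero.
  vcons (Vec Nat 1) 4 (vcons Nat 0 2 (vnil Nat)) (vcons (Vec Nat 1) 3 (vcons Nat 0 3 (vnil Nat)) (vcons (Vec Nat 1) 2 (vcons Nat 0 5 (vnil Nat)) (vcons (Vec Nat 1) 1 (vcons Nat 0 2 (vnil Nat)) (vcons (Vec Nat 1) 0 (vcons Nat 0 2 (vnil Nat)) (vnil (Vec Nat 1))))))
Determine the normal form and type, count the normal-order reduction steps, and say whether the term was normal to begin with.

normal form:
  vcons (Vec Nat 1) 4 (vcons Nat 0 2 (vnil Nat)) (vcons (Vec Nat 1) 3 (vcons Nat 0 3 (vnil Nat)) (vcons (Vec Nat 1) 2 (vcons Nat 0 5 (vnil Nat)) (vcons (Vec Nat 1) 1 (vcons Nat 0 2 (vnil Nat)) (vcons (Vec Nat 1) 0 (vcons Nat 0 2 (vnil Nat)) (vnil (Vec Nat 1))))))
inferred type:
  Vec (Vec Nat 1) 5
steps to reach normal form (normal order): 0
started in normal form: yes


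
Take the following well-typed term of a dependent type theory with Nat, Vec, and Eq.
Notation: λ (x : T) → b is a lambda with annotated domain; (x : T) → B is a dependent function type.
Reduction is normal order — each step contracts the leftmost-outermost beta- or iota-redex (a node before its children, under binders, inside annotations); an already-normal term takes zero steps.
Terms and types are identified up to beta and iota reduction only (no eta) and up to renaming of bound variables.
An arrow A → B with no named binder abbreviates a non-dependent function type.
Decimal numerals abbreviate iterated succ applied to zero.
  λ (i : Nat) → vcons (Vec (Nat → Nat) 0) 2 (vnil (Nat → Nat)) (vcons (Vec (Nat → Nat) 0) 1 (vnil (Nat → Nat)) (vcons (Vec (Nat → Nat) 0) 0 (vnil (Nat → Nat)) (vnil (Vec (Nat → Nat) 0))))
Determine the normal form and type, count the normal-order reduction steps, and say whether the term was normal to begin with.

normal form:
  λ (i : Nat) → vcons (Vec (Nat → Nat) 0) 2 (vnil (Nat → Nat)) (vcons (Vec (Nat → Nat) 0) 1 (vnil (Nat → Nat)) (vcons (Vec (Nat → Nat) 0) 0 (vnil (Nat → Nat)) (vnil (Vec (Nat → Nat) 0))))
the term's type:
  Nat → Vec (Vec (Nat → Nat) 0) 3
normal-order step count: 0
term was already normal: yes


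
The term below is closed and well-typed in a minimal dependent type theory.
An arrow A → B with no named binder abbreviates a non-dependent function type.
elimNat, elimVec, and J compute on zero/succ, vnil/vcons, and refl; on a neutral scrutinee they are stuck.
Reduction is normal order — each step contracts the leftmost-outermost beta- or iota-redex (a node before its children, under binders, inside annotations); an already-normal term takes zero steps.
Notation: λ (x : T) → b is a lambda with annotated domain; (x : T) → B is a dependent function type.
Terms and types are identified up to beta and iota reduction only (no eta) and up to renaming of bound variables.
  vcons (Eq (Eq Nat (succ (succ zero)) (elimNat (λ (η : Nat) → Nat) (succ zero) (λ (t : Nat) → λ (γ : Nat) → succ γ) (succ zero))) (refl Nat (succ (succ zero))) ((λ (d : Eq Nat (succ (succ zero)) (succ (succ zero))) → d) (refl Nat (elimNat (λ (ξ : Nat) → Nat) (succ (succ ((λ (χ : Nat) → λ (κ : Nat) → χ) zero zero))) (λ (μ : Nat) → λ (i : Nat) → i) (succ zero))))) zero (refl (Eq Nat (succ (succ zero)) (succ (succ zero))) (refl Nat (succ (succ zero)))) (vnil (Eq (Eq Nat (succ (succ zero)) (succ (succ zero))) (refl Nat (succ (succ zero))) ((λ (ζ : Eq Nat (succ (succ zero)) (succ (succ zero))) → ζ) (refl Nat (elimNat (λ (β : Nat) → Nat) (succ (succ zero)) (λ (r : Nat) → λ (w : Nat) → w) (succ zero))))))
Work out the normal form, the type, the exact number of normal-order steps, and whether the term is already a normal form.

resulting normal form:
  vcons (Eq (Eq Nat (succ (succ zero)) (succ (succ zero))) (refl Nat (succ (succ zero))) (refl Nat (succ (succ zero)))) zero (refl (Eq Nat (succ (succ zero)) (succ (succ zero))) (refl Nat (succ (succ zero)))) (vnil (Eq (Eq Nat (succ (succ zero)) (succ (succ zero))) (refl Nat (succ (succ zero))) (refl Nat (succ (succ zero)))))
type:
  Vec (Eq (Eq Nat (succ (succ zero)) (succ (succ zero))) (refl Nat (succ (succ zero))) (refl Nat (succ (succ zero)))) (succ zero)
steps to reach normal form (normal order): 16
term was already normal: no
first contracted redex: an elimNat iota-redex


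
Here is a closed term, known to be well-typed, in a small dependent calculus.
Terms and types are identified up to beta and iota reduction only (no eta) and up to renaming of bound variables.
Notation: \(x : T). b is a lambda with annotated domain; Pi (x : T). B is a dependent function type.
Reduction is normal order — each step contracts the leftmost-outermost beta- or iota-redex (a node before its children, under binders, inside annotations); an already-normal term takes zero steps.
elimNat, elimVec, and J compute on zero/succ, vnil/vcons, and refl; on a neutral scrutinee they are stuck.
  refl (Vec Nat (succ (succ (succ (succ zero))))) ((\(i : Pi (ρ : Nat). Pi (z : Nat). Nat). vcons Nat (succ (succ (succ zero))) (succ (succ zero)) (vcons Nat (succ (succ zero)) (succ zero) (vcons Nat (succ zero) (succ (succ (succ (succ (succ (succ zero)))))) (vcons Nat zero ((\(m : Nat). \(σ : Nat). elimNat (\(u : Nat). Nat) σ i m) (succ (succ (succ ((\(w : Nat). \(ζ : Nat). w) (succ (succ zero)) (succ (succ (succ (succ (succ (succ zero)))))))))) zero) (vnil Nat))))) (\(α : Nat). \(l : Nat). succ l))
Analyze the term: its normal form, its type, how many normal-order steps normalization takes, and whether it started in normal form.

reduced normal form:
  refl (Vec Nat (succ (succ (succ (succ zero))))) (vcons Nat (succ (succ (succ zero))) (succ (succ zero)) (vcons Nat (succ (succ zero)) (succ zero) (vcons Nat (succ zero) (succ (succ (succ (succ (succ (succ zero)))))) (vcons Nat zero (succ (succ (succ (succ (succ zero))))) (vnil Nat)))))
inferred type:
  Eq (Vec Nat (succ (succ (succ (succ zero))))) (vcons Nat (succ (succ (succ zero))) (succ (succ zero)) (vcons Nat (succ (succ zero)) (succ zero) (vcons Nat (succ zero) (succ (succ (succ (succ (succ (succ zero)))))) (vcons Nat zero (succ (succ (succ (succ (succ zero))))) (vnil Nat))))) (vcons Nat (succ (succ (succ zero))) (succ (succ zero)) (vcons Nat (succ (succ zero)) (succ zero) (vcons Nat (succ zero) (succ (succ (succ (succ (succ (succ zero)))))) (vcons Nat zero (succ (succ (succ (succ (succ zero))))) (vnil Nat)))))
reduction steps (normal order): 21
started in normal form: no
first redex: a beta-redex


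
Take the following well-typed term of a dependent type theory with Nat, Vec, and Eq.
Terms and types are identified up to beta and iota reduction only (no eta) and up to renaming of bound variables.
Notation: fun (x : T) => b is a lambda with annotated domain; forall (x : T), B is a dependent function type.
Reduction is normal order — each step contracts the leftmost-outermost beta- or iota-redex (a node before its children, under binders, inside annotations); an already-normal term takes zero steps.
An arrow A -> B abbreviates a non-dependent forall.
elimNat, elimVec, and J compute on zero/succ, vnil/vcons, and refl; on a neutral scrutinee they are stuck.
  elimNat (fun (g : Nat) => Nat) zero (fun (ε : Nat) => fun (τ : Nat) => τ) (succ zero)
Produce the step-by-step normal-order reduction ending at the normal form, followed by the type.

reduction (normal order):
  elimNat (fun (g : Nat) => Nat) zero (fun (ε : Nat) => fun (τ : Nat) => τ) (succ zero)
  ~> (fun (g : Nat) => fun (ε : Nat) => ε) zero (elimNat (fun (τ : Nat) => Nat) zero (fun (σ : Nat) => fun (x : Nat) => x) zero)
  ~> (fun (g : Nat) => g) (elimNat (fun (ε : Nat) => Nat) zero (fun (τ : Nat) => fun (σ : Nat) => σ) zero)
  ~> elimNat (fun (g : Nat) => Nat) zero (fun (ε : Nat) => fun (τ : Nat) => τ) zero
  ~> zero
inferred type:
  Nat


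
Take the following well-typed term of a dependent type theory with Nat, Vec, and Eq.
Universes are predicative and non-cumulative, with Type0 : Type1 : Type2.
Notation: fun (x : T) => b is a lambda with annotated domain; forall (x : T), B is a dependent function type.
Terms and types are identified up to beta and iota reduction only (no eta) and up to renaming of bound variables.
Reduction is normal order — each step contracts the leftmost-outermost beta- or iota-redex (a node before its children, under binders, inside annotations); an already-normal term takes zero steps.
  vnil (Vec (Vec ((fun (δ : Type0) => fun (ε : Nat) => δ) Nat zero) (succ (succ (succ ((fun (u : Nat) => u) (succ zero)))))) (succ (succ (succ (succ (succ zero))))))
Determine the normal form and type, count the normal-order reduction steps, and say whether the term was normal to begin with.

resulting normal form:
  vnil (Vec (Vec Nat (succ (succ (succ (succ zero))))) (succ (succ (succ (succ (succ zero))))))
the term's type:
  Vec (Vec (Vec Nat (succ (succ (succ (succ zero))))) (succ (succ (succ (succ (succ zero)))))) zero
reduction steps (normal order): 3
term was already normal: no
first redex: a beta-redex


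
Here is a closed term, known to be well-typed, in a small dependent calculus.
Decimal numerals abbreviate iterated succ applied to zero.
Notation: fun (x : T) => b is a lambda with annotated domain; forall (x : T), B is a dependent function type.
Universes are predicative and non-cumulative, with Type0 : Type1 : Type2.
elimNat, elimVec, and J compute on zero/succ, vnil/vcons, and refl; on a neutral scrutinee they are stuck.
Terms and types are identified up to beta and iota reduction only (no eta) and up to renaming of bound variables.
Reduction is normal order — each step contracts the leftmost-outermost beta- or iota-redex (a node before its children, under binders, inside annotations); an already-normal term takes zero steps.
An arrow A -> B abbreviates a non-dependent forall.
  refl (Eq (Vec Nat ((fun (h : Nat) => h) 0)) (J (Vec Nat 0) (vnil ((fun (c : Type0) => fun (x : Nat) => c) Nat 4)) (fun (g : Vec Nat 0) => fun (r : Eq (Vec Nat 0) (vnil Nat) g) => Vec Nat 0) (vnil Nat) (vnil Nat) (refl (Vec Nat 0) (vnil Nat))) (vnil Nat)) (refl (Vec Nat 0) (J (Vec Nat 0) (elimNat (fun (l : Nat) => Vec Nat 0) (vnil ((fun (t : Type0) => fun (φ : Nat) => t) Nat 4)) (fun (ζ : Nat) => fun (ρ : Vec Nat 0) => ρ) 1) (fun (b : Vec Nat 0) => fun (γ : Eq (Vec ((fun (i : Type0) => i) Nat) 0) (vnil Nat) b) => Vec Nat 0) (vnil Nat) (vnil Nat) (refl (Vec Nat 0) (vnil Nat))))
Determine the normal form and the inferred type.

resulting normal form:
  refl (Eq (Vec Nat 0) (vnil Nat) (vnil Nat)) (refl (Vec Nat 0) (vnil Nat))
type:
  Eq (Eq (Vec Nat 0) (vnil Nat) (vnil Nat)) (refl (Vec Nat 0) (vnil Nat)) (refl (Vec Nat 0) (vnil Nat))
observation: the term reaches its normal form after 3 normal-order steps.


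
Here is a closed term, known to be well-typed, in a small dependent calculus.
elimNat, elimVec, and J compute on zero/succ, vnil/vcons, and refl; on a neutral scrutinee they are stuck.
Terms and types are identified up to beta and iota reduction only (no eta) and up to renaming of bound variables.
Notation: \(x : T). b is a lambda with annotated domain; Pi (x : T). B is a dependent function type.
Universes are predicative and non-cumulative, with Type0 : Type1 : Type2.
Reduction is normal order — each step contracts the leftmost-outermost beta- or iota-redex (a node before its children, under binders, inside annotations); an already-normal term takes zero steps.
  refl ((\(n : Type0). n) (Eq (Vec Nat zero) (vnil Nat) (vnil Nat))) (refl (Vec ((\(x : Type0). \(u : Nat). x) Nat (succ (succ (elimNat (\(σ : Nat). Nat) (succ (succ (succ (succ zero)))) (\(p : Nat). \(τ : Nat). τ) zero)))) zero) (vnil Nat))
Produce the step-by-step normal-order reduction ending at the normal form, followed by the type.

reduction (normal order):
  refl ((\(n : Type0). n) (Eq (Vec Nat zero) (vnil Nat) (vnil Nat))) (refl (Vec ((\(x : Type0). \(u : Nat). x) Nat (succ (succ (elimNat (\(σ : Nat). Nat) (succ (succ (succ (succ zero)))) (\(p : Nat). \(τ : Nat). τ) zero)))) zero) (vnil Nat))
  ~> refl (Eq (Vec Nat zero) (vnil Nat) (vnil Nat)) (refl (Vec ((\(n : Type0). \(x : Nat). n) Nat (succ (succ (elimNat (\(u : Nat). Nat) (succ (succ (succ (succ zero)))) (\(σ : Nat). \(p : Nat). p) zero)))) zero) (vnil Nat))
  ~> refl (Eq (Vec Nat zero) (vnil Nat) (vnil Nat)) (refl (Vec ((\(n : Nat). Nat) (succ (succ (elimNat (\(x : Nat). Nat) (succ (succ (succ (succ zero)))) (\(u : Nat). \(σ : Nat). σ) zero)))) zero) (vnil Nat))
  ~> refl (Eq (Vec Nat zero) (vnil Nat) (vnil Nat)) (refl (Vec Nat zero) (vnil Nat))
the term's type:
  Eq (Eq (Vec Nat zero) (vnil Nat) (vnil Nat)) (refl (Vec Nat zero) (vnil Nat)) (refl (Vec Nat zero) (vnil Nat))


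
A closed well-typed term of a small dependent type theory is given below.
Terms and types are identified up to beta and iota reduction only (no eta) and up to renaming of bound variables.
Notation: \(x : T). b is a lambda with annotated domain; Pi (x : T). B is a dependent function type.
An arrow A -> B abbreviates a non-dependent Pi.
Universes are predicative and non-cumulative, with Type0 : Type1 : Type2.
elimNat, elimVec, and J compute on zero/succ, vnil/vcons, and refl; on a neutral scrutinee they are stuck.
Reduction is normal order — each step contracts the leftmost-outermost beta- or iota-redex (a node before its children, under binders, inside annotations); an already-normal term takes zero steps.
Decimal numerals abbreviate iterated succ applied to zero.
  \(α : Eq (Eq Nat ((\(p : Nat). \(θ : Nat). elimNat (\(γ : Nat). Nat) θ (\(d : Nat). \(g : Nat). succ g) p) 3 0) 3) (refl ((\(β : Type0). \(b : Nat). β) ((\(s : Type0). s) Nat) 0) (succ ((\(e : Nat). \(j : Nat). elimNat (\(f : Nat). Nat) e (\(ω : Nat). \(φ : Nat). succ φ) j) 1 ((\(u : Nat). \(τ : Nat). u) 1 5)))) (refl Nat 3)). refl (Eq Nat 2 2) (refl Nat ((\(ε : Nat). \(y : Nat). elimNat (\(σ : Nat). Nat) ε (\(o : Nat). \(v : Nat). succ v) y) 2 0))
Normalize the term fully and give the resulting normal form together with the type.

normal form:
  \(α : Eq (Eq Nat 3 3) (refl Nat 3) (refl Nat 3)). refl (Eq Nat 2 2) (refl Nat 2)
inferred type:
  Eq (Eq Nat 3 3) (refl Nat 3) (refl Nat 3) -> Eq (Eq Nat 2 2) (refl Nat 2) (refl Nat 2)


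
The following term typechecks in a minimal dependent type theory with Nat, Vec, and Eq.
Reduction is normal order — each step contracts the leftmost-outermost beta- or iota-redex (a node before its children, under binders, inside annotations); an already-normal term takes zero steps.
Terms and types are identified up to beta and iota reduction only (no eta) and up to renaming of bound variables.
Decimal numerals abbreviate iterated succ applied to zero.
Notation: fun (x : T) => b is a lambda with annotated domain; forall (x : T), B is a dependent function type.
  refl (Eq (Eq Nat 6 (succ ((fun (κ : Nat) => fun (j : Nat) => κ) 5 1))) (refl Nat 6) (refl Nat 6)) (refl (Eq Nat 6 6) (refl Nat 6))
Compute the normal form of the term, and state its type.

reduced normal form:
  refl (Eq (Eq Nat 6 6) (refl Nat 6) (refl Nat 6)) (refl (Eq Nat 6 6) (refl Nat 6))
type:
  Eq (Eq (Eq Nat 6 6) (refl Nat 6) (refl Nat 6)) (refl (Eq Nat 6 6) (refl Nat 6)) (refl (Eq Nat 6 6) (refl Nat 6))


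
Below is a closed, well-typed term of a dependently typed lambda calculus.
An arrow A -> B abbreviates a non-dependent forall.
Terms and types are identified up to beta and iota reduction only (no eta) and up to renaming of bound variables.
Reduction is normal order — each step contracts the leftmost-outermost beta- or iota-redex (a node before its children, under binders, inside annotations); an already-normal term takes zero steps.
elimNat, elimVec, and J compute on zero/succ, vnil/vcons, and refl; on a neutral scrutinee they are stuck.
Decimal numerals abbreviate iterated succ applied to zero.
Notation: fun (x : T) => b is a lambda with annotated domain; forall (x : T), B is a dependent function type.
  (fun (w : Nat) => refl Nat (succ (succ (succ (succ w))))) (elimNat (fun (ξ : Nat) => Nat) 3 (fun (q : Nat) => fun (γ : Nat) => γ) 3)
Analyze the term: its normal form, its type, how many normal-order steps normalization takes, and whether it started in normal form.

normal form:
  refl Nat 7
type:
  Eq Nat 7 7
reduction steps (normal order): 11
already normal: no
first redex: a beta-redex


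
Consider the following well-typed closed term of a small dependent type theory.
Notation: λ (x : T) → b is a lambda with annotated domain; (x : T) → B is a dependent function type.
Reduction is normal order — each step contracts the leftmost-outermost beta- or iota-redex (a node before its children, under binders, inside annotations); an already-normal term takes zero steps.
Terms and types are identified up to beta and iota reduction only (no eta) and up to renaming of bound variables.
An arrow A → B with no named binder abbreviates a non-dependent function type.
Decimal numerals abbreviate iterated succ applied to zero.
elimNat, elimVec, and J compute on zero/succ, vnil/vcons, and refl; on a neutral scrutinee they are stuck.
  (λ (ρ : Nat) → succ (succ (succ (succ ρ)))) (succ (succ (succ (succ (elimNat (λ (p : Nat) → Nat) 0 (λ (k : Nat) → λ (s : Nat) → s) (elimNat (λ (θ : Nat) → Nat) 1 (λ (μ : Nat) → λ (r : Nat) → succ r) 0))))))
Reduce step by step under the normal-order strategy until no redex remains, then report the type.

normal-order reduction:
  (λ (ρ : Nat) → succ (succ (succ (succ ρ)))) (succ (succ (succ (succ (elimNat (λ (p : Nat) → Nat) 0 (λ (k : Nat) → λ (s : Nat) → s) (elimNat (λ (θ : Nat) → Nat) 1 (λ (μ : Nat) → λ (r : Nat) → succ r) 0))))))
  ~> succ (succ (succ (succ (succ (succ (succ (succ (elimNat (λ (ρ : Nat) → Nat) 0 (λ (p : Nat) → λ (k : Nat) → k) (elimNat (λ (s : Nat) → Nat) 1 (λ (θ : Nat) → λ (μ : Nat) → succ μ) 0)))))))))
  ~> succ (succ (succ (succ (succ (succ (succ (succ (elimNat (λ (ρ : Nat) → Nat) 0 (λ (p : Nat) → λ (k : Nat) → k) 1))))))))
  ~> succ (succ (succ (succ (succ (succ (succ (succ ((λ (ρ : Nat) → λ (p : Nat) → p) 0 (elimNat (λ (k : Nat) → Nat) 0 (λ (s : Nat) → λ (θ : Nat) → θ) 0)))))))))
  ~> succ (succ (succ (succ (succ (succ (succ (succ ((λ (ρ : Nat) → ρ) (elimNat (λ (p : Nat) → Nat) 0 (λ (k : Nat) → λ (s : Nat) → s) 0)))))))))
  ~> succ (succ (succ (succ (succ (succ (succ (succ (elimNat (λ (ρ : Nat) → Nat) 0 (λ (p : Nat) → λ (k : Nat) → k) 0))))))))
  ~> 8
inferred type:
  Nat


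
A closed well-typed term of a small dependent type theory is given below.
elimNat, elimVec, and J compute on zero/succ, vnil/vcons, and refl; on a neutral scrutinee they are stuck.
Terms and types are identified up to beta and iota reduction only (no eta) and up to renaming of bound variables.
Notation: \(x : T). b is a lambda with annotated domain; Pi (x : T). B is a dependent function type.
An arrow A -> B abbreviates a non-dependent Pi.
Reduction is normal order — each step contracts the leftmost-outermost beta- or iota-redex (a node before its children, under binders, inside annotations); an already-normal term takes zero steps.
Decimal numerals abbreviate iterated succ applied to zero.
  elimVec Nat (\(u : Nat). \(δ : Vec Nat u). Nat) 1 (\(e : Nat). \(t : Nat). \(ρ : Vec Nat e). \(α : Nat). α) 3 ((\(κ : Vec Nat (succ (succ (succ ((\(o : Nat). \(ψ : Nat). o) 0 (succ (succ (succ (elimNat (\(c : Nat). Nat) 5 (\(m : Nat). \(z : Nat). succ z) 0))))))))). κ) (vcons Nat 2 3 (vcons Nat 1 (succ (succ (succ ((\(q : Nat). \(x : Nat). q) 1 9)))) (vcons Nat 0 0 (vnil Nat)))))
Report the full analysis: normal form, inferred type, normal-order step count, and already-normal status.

reduced normal form:
  1
type:
  Nat
steps to reach normal form (normal order): 17
already normal: no
first contracted redex: a beta-redex


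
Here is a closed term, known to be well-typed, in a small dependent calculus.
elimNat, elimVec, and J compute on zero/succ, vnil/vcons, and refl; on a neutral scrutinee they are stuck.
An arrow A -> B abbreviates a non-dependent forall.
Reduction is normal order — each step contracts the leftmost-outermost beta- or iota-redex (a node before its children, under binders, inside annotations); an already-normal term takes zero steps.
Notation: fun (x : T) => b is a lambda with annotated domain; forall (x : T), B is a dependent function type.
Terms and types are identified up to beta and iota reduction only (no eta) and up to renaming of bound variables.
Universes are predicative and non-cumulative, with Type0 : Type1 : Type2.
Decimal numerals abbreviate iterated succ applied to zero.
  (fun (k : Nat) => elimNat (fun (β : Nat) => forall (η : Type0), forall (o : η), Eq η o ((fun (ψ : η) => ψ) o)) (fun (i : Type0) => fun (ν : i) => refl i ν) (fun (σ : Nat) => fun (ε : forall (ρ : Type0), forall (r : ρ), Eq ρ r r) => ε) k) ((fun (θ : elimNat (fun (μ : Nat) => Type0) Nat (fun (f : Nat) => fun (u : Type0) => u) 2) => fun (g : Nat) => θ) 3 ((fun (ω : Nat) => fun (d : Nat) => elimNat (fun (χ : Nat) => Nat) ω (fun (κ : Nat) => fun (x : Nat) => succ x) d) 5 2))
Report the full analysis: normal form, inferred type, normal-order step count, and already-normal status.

resulting normal form:
  fun (k : Type0) => fun (β : k) => refl k β
type:
  forall (k : Type0), forall (β : k), Eq k β β
normal-order step count: 14
term was already normal: no
first contracted redex: a beta-redex


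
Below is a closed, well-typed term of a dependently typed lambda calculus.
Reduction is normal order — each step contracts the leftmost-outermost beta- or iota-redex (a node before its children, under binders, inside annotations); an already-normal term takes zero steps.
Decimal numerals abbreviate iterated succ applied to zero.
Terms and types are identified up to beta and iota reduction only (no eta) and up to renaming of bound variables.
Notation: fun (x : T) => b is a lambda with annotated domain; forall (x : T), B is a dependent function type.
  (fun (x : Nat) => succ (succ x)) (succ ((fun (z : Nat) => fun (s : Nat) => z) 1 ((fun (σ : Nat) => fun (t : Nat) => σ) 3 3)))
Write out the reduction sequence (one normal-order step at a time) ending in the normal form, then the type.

normal-order reduction sequence:
  (fun (x : Nat) => succ (succ x)) (succ ((fun (z : Nat) => fun (s : Nat) => z) 1 ((fun (σ : Nat) => fun (t : Nat) => σ) 3 3)))
  ~> succ (succ (succ ((fun (x : Nat) => fun (z : Nat) => x) 1 ((fun (s : Nat) => fun (σ : Nat) => s) 3 3))))
  ~> succ (succ (succ ((fun (x : Nat) => 1) ((fun (z : Nat) => fun (s : Nat) => z) 3 3))))
  ~> 4
type:
  Nat


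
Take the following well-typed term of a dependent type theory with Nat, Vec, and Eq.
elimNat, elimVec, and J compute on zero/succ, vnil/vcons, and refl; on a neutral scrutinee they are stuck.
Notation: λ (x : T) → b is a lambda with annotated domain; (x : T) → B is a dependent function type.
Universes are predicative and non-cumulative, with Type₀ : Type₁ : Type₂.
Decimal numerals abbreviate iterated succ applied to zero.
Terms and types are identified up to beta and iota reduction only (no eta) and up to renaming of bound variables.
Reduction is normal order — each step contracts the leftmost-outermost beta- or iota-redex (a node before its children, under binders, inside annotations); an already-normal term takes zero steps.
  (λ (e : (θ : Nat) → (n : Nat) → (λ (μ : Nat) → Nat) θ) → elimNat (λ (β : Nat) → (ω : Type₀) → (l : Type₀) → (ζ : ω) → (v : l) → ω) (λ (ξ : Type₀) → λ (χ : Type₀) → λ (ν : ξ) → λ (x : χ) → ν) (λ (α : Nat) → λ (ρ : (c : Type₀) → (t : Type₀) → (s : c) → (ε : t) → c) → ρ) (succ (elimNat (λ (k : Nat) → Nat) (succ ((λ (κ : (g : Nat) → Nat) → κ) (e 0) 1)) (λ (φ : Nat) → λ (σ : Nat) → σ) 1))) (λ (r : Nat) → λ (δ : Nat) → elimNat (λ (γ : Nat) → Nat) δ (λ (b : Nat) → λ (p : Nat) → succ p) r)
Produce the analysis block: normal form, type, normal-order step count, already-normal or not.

resulting normal form:
  λ (e : Type₀) → λ (θ : Type₀) → λ (n : e) → λ (μ : θ) → n
type:
  (e : Type₀) → (θ : Type₀) → (n : e) → (μ : θ) → e
normal-order step count: 19
already normal: no
first contracted redex: a beta-redex


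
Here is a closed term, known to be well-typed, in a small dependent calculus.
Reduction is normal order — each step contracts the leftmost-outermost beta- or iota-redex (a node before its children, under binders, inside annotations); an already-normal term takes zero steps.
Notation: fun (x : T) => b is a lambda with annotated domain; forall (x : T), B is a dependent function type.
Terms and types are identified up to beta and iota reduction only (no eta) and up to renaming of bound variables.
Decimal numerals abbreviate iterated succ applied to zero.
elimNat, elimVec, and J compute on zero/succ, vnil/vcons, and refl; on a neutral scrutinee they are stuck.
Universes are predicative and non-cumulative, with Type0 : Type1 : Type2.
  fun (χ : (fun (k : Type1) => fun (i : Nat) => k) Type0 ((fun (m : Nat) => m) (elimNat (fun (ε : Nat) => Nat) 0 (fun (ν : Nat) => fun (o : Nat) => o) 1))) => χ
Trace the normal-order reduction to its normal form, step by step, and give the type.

normal-order reduction sequence:
  fun (χ : (fun (k : Type1) => fun (i : Nat) => k) Type0 ((fun (m : Nat) => m) (elimNat (fun (ε : Nat) => Nat) 0 (fun (ν : Nat) => fun (o : Nat) => o) 1))) => χ
  ~> fun (χ : (fun (k : Nat) => Type0) ((fun (i : Nat) => i) (elimNat (fun (m : Nat) => Nat) 0 (fun (ε : Nat) => fun (ν : Nat) => ν) 1))) => χ
  ~> fun (χ : Type0) => χ
inferred type:
  forall (χ : Type0), Type0


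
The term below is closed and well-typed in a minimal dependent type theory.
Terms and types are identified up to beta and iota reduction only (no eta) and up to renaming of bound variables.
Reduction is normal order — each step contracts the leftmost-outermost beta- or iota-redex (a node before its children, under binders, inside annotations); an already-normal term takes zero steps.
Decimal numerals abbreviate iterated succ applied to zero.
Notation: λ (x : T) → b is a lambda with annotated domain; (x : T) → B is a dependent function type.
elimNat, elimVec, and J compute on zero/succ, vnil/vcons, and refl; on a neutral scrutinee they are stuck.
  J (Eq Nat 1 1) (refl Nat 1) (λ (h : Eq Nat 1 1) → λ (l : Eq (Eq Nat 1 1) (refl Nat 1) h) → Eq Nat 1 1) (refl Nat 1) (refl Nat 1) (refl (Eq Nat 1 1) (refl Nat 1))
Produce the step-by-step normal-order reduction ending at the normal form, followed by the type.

reduction (normal order):
  J (Eq Nat 1 1) (refl Nat 1) (λ (h : Eq Nat 1 1) → λ (l : Eq (Eq Nat 1 1) (refl Nat 1) h) → Eq Nat 1 1) (refl Nat 1) (refl Nat 1) (refl (Eq Nat 1 1) (refl Nat 1))
  ~> refl Nat 1
the term's type:
  Eq Nat 1 1


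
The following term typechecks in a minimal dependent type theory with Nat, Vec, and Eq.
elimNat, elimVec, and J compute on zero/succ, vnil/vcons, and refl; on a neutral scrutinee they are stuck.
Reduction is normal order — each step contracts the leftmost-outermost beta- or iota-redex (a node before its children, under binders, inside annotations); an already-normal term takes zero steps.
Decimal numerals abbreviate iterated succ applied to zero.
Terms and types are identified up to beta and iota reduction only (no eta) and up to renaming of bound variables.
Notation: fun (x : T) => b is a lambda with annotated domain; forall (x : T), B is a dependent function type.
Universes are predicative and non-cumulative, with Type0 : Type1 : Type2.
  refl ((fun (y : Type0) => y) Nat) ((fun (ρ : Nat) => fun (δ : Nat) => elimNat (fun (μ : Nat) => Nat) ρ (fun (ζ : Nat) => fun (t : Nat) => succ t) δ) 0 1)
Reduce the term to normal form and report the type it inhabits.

normal form:
  refl Nat 1
inferred type:
  Eq Nat 1 1
observation: normalization takes exactly 7 steps under the normal-order strategy.


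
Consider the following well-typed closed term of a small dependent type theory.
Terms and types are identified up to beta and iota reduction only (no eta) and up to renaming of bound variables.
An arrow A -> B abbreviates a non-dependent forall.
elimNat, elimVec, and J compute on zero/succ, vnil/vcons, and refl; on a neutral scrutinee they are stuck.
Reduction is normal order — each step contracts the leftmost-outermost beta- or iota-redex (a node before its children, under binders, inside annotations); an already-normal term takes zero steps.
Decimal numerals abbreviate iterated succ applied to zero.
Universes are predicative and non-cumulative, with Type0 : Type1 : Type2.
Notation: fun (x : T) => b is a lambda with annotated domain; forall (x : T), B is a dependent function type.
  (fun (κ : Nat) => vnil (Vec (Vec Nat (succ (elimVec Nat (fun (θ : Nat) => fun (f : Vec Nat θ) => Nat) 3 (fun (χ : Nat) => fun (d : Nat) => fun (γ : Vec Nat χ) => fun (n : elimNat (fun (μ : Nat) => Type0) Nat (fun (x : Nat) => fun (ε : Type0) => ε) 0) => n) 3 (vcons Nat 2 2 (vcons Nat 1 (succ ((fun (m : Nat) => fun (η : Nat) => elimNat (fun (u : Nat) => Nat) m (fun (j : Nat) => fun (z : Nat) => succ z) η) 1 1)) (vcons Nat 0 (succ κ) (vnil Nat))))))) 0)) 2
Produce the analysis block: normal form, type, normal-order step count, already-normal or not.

normal form:
  vnil (Vec (Vec Nat 4) 0)
type:
  Vec (Vec (Vec Nat 4) 0) 0
normal-order step count: 17
term was already normal: no
first contracted redex: a beta-redex


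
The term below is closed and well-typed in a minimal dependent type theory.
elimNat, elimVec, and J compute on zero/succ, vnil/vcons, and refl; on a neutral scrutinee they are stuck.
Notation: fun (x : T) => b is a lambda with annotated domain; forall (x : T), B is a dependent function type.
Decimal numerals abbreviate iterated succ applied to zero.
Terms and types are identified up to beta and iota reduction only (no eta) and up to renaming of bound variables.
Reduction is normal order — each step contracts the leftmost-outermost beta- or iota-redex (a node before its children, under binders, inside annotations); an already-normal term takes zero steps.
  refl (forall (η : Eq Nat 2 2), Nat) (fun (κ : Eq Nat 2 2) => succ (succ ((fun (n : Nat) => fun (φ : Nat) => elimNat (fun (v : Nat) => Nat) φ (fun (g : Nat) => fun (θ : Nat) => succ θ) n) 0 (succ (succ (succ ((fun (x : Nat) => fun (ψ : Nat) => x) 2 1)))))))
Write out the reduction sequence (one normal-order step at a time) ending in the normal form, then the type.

reduction (normal order):
  refl (forall (η : Eq Nat 2 2), Nat) (fun (κ : Eq Nat 2 2) => succ (succ ((fun (n : Nat) => fun (φ : Nat) => elimNat (fun (v : Nat) => Nat) φ (fun (g : Nat) => fun (θ : Nat) => succ θ) n) 0 (succ (succ (succ ((fun (x : Nat) => fun (ψ : Nat) => x) 2 1)))))))
  ~> refl (forall (η : Eq Nat 2 2), Nat) (fun (κ : Eq Nat 2 2) => succ (succ ((fun (n : Nat) => elimNat (fun (φ : Nat) => Nat) n (fun (v : Nat) => fun (g : Nat) => succ g) 0) (succ (succ (succ ((fun (θ : Nat) => fun (x : Nat) => θ) 2 1)))))))
  ~> refl (forall (η : Eq Nat 2 2), Nat) (fun (κ : Eq Nat 2 2) => succ (succ (elimNat (fun (n : Nat) => Nat) (succ (succ (succ ((fun (φ : Nat) => fun (v : Nat) => φ) 2 1)))) (fun (g : Nat) => fun (θ : Nat) => succ θ) 0)))
  ~> refl (forall (η : Eq Nat 2 2), Nat) (fun (κ : Eq Nat 2 2) => succ (succ (succ (succ (succ ((fun (n : Nat) => fun (φ : Nat) => n) 2 1))))))
  ~> refl (forall (η : Eq Nat 2 2), Nat) (fun (κ : Eq Nat 2 2) => succ (succ (succ (succ (succ ((fun (n : Nat) => 2) 1))))))
  ~> refl (forall (η : Eq Nat 2 2), Nat) (fun (κ : Eq Nat 2 2) => 7)
type:
  Eq (forall (η : Eq Nat 2 2), Nat) (fun (κ : Eq Nat 2 2) => 7) (fun (n : Eq Nat 2 2) => 7)


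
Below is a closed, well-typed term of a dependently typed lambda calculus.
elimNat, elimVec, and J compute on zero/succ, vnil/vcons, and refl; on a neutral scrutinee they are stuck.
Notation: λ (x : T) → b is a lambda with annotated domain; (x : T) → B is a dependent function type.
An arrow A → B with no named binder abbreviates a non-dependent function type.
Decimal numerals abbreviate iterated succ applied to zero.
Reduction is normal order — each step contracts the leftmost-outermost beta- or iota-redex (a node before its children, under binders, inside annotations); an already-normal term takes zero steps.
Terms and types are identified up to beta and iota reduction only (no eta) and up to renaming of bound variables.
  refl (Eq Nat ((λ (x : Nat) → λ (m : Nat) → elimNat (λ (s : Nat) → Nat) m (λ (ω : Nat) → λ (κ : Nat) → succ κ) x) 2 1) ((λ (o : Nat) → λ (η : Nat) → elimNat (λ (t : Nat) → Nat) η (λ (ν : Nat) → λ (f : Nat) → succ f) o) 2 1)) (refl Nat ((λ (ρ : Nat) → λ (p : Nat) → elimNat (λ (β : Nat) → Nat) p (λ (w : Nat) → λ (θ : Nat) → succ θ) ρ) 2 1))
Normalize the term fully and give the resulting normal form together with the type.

reduced normal form:
  refl (Eq Nat 3 3) (refl Nat 3)
type:
  Eq (Eq Nat 3 3) (refl Nat 3) (refl Nat 3)


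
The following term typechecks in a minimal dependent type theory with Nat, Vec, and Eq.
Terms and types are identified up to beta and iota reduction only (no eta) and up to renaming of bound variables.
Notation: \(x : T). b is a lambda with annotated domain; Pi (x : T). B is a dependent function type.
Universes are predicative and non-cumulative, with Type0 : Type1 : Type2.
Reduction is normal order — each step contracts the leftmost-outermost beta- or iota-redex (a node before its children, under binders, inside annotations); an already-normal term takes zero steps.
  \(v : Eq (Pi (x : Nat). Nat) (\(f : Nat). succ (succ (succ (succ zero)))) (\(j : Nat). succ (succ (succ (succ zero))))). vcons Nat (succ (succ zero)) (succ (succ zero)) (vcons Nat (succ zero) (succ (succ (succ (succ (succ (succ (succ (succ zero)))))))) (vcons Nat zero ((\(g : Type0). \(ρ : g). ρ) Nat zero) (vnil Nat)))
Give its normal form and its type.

normal form:
  \(v : Eq (Pi (x : Nat). Nat) (\(f : Nat). succ (succ (succ (succ zero)))) (\(j : Nat). succ (succ (succ (succ zero))))). vcons Nat (succ (succ zero)) (succ (succ zero)) (vcons Nat (succ zero) (succ (succ (succ (succ (succ (succ (succ (succ zero)))))))) (vcons Nat zero zero (vnil Nat)))
inferred type:
  Pi (v : Eq (Pi (x : Nat). Nat) (\(f : Nat). succ (succ (succ (succ zero)))) (\(j : Nat). succ (succ (succ (succ zero))))). Vec Nat (succ (succ (succ zero)))


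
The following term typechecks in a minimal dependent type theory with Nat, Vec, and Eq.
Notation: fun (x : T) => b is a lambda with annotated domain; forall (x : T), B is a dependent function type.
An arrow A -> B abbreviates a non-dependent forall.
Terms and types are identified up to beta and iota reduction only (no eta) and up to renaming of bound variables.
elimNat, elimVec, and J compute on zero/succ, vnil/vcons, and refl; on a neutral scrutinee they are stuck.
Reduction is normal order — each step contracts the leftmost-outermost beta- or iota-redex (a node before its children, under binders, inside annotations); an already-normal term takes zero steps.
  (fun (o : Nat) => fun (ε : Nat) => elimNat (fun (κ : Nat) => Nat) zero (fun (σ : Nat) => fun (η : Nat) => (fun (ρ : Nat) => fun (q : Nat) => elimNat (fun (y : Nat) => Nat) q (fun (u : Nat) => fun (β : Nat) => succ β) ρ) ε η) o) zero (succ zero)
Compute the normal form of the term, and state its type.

normal form:
  zero
the term's type:
  Nat


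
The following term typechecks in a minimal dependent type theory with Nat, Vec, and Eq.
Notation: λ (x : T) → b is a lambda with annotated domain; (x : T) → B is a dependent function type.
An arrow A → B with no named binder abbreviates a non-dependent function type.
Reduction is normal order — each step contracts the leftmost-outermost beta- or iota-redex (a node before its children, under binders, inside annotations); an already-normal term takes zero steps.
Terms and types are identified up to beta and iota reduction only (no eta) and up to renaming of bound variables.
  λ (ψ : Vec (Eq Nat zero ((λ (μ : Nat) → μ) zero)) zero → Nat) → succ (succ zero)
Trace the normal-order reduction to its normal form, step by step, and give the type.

normal-order reduction sequence:
  λ (ψ : Vec (Eq Nat zero ((λ (μ : Nat) → μ) zero)) zero → Nat) → succ (succ zero)
  ~> λ (ψ : Vec (Eq Nat zero zero) zero → Nat) → succ (succ zero)
inferred type:
  (Vec (Eq Nat zero zero) zero → Nat) → Nat


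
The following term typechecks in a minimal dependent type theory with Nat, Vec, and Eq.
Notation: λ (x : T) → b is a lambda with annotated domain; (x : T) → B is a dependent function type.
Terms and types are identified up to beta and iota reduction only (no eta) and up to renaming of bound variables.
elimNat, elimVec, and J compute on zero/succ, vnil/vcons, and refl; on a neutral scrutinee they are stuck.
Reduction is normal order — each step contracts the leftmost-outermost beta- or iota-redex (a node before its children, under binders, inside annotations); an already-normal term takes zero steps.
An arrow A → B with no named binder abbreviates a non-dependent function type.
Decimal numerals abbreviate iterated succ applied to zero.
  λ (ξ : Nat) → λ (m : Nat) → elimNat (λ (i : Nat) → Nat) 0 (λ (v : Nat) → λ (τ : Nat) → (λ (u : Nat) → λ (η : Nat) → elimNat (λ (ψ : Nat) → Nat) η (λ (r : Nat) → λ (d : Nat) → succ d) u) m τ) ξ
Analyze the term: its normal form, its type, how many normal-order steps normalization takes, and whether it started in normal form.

normal form:
  λ (ξ : Nat) → λ (m : Nat) → elimNat (λ (i : Nat) → Nat) 0 (λ (v : Nat) → λ (τ : Nat) → elimNat (λ (u : Nat) → Nat) τ (λ (η : Nat) → λ (ψ : Nat) → succ ψ) m) ξ
type:
  Nat → Nat → Nat
steps to reach normal form (normal order): 2
started in normal form: no
first contracted redex: a beta-redex
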